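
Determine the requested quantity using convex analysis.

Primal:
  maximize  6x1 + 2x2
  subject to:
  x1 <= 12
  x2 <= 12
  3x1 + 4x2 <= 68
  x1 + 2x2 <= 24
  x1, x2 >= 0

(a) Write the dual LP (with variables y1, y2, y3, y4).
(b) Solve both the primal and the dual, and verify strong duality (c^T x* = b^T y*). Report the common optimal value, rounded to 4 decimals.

The standard primal-dual pair for 'max c^T x s.t. A x <= b, x >= 0' is:
  Dual:  min b^T y  s.t.  A^T y >= c,  y >= 0.

So the dual LP is:
  minimize  12y1 + 12y2 + 68y3 + 24y4
  subject to:
    y1 + 3y3 + y4 >= 6
    y2 + 4y3 + 2y4 >= 2
    y1, y2, y3, y4 >= 0

Solving the primal: x* = (12, 6).
  primal value c^T x* = 84.
Solving the dual: y* = (5, 0, 0, 1).
  dual value b^T y* = 84.
Strong duality: c^T x* = b^T y*. Confirmed.

84


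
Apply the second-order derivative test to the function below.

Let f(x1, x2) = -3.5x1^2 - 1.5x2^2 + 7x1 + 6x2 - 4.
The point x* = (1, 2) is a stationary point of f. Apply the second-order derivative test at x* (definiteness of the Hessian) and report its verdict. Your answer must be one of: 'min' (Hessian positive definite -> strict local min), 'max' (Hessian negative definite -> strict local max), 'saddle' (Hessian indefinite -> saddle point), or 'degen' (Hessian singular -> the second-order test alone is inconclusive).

Compute the Hessian H = grad^2 f:
  H = [[-7, 0], [0, -3]]
Verify stationarity: grad f(x*) = H x* + g = (0, 0).
Eigenvalues of H: -7, -3.
Both eigenvalues < 0, so H is negative definite -> x* is a strict local max.

max


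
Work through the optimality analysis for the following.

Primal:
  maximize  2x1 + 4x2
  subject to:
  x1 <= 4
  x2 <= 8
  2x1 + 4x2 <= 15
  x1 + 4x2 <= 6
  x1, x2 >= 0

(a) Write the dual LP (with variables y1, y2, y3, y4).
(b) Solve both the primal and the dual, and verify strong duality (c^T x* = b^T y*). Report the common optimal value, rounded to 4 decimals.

The standard primal-dual pair for 'max c^T x s.t. A x <= b, x >= 0' is:
  Dual:  min b^T y  s.t.  A^T y >= c,  y >= 0.

So the dual LP is:
  minimize  4y1 + 8y2 + 15y3 + 6y4
  subject to:
    y1 + 2y3 + y4 >= 2
    y2 + 4y3 + 4y4 >= 4
    y1, y2, y3, y4 >= 0

Solving the primal: x* = (4, 0.5).
  primal value c^T x* = 10.
Solving the dual: y* = (1, 0, 0, 1).
  dual value b^T y* = 10.
Strong duality: c^T x* = b^T y*. Confirmed.

10


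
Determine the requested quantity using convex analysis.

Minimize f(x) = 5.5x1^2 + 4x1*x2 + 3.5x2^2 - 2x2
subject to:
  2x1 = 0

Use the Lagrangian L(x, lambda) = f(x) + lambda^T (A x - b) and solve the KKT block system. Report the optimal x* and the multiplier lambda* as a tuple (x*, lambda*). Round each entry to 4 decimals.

Form the Lagrangian:
  L(x, lambda) = (1/2) x^T Q x + c^T x + lambda^T (A x - b)
Stationarity (grad_x L = 0): Q x + c + A^T lambda = 0.
Primal feasibility: A x = b.

This gives the KKT block system:
  [ Q   A^T ] [ x     ]   [-c ]
  [ A    0  ] [ lambda ] = [ b ]

Solving the linear system:
  x*      = (0, 0.2857)
  lambda* = (-0.5714)
  f(x*)   = -0.2857

x* = (0, 0.2857), lambda* = (-0.5714)


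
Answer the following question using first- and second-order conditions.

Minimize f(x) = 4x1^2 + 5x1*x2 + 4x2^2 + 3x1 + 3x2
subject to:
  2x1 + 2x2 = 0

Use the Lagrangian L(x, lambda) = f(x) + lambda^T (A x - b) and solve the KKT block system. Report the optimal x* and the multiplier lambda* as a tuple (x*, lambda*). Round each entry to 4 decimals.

Form the Lagrangian:
  L(x, lambda) = (1/2) x^T Q x + c^T x + lambda^T (A x - b)
Stationarity (grad_x L = 0): Q x + c + A^T lambda = 0.
Primal feasibility: A x = b.

This gives the KKT block system:
  [ Q   A^T ] [ x     ]   [-c ]
  [ A    0  ] [ lambda ] = [ b ]

Solving the linear system:
  x*      = (0, 0)
  lambda* = (-1.5)
  f(x*)   = 0

x* = (0, 0), lambda* = (-1.5)


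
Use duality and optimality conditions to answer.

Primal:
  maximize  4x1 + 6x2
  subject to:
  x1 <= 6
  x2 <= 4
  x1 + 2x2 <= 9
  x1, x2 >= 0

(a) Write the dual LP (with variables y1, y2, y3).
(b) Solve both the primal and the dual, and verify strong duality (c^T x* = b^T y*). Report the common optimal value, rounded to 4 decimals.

The standard primal-dual pair for 'max c^T x s.t. A x <= b, x >= 0' is:
  Dual:  min b^T y  s.t.  A^T y >= c,  y >= 0.

So the dual LP is:
  minimize  6y1 + 4y2 + 9y3
  subject to:
    y1 + y3 >= 4
    y2 + 2y3 >= 6
    y1, y2, y3 >= 0

Solving the primal: x* = (6, 1.5).
  primal value c^T x* = 33.
Solving the dual: y* = (1, 0, 3).
  dual value b^T y* = 33.
Strong duality: c^T x* = b^T y*. Confirmed.

33


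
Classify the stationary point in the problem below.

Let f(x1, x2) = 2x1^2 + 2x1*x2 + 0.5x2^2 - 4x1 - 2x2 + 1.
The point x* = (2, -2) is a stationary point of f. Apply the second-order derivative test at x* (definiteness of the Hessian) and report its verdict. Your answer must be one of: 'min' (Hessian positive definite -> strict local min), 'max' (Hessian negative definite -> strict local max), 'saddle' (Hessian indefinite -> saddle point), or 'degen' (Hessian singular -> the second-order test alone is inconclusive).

Compute the Hessian H = grad^2 f:
  H = [[4, 2], [2, 1]]
Verify stationarity: grad f(x*) = H x* + g = (0, 0).
Eigenvalues of H: 0, 5.
H has a zero eigenvalue (singular; positive semidefinite but not definite), so H is neither positive definite, negative definite, nor indefinite. The second-order test alone is inconclusive -> degen.
(Indeed, f is constant along the null direction of H through x*, so x* is not a strict local extremum.)

degen


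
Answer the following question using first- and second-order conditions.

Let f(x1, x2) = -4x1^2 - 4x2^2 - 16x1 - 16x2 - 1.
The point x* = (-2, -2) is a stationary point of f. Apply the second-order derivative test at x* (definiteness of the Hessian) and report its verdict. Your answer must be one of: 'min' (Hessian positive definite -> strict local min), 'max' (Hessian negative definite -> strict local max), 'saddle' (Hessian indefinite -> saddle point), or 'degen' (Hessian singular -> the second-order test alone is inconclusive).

Compute the Hessian H = grad^2 f:
  H = [[-8, 0], [0, -8]]
Verify stationarity: grad f(x*) = H x* + g = (0, 0).
Eigenvalues of H: -8, -8.
Both eigenvalues < 0, so H is negative definite -> x* is a strict local max.

max


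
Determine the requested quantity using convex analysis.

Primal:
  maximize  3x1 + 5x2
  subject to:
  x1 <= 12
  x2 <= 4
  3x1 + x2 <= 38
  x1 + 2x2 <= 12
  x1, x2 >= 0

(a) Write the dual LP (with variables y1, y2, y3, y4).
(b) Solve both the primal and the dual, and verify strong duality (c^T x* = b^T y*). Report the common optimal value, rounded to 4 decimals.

The standard primal-dual pair for 'max c^T x s.t. A x <= b, x >= 0' is:
  Dual:  min b^T y  s.t.  A^T y >= c,  y >= 0.

So the dual LP is:
  minimize  12y1 + 4y2 + 38y3 + 12y4
  subject to:
    y1 + 3y3 + y4 >= 3
    y2 + y3 + 2y4 >= 5
    y1, y2, y3, y4 >= 0

Solving the primal: x* = (12, 0).
  primal value c^T x* = 36.
Solving the dual: y* = (0, 0, 0, 3).
  dual value b^T y* = 36.
Strong duality: c^T x* = b^T y*. Confirmed.

36


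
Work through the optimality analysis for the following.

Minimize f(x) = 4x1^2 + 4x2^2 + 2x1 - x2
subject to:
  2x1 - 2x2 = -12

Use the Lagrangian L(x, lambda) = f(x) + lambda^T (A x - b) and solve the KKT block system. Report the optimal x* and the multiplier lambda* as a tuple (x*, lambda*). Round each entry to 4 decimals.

Form the Lagrangian:
  L(x, lambda) = (1/2) x^T Q x + c^T x + lambda^T (A x - b)
Stationarity (grad_x L = 0): Q x + c + A^T lambda = 0.
Primal feasibility: A x = b.

This gives the KKT block system:
  [ Q   A^T ] [ x     ]   [-c ]
  [ A    0  ] [ lambda ] = [ b ]

Solving the linear system:
  x*      = (-3.0625, 2.9375)
  lambda* = (11.25)
  f(x*)   = 62.9688

x* = (-3.0625, 2.9375), lambda* = (11.25)


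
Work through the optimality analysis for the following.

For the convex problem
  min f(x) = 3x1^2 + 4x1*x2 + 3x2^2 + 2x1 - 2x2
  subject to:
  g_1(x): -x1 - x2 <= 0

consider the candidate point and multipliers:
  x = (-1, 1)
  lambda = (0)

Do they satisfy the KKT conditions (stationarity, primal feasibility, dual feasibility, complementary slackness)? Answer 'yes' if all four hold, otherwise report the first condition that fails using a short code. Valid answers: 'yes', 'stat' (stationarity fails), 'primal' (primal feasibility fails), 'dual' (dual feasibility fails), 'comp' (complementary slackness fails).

Gradient of f: grad f(x) = Q x + c = (0, 0)
Constraint values g_i(x) = a_i^T x - b_i:
  g_1((-1, 1)) = 0
Stationarity residual: grad f(x) + sum_i lambda_i a_i = (0, 0)
  -> stationarity OK
Primal feasibility (all g_i <= 0): OK
Dual feasibility (all lambda_i >= 0): OK
Complementary slackness (lambda_i * g_i(x) = 0 for all i): OK

Verdict: yes, KKT holds.

yes


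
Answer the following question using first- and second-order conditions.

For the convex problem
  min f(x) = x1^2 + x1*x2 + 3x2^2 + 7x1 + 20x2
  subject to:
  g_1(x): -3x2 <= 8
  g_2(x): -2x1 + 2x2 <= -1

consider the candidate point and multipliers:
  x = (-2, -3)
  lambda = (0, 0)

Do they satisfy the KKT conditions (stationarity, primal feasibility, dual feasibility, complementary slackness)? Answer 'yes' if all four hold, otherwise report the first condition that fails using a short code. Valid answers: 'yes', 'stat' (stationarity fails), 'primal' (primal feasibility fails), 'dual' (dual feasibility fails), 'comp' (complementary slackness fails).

Gradient of f: grad f(x) = Q x + c = (0, 0)
Constraint values g_i(x) = a_i^T x - b_i:
  g_1((-2, -3)) = 1
  g_2((-2, -3)) = -1
Stationarity residual: grad f(x) + sum_i lambda_i a_i = (0, 0)
  -> stationarity OK
Primal feasibility (all g_i <= 0): FAILS
Dual feasibility (all lambda_i >= 0): OK
Complementary slackness (lambda_i * g_i(x) = 0 for all i): OK

Verdict: the first failing condition is primal_feasibility -> primal.

primal


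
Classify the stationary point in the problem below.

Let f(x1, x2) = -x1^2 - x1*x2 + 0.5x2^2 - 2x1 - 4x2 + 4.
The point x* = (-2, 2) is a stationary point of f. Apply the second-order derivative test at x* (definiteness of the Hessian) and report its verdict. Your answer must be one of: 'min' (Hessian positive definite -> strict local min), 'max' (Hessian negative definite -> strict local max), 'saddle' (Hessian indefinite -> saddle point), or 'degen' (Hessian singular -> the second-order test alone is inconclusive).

Compute the Hessian H = grad^2 f:
  H = [[-2, -1], [-1, 1]]
Verify stationarity: grad f(x*) = H x* + g = (0, 0).
Eigenvalues of H: -2.3028, 1.3028.
Eigenvalues have mixed signs, so H is indefinite -> x* is a saddle point.

saddle


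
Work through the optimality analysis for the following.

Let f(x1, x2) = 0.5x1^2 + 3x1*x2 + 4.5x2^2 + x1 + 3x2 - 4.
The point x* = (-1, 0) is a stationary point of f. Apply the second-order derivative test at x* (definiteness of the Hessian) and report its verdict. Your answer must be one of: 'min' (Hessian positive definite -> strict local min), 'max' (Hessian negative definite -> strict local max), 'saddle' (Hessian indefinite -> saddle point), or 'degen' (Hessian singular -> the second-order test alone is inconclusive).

Compute the Hessian H = grad^2 f:
  H = [[1, 3], [3, 9]]
Verify stationarity: grad f(x*) = H x* + g = (0, 0).
Eigenvalues of H: 0, 10.
H has a zero eigenvalue (singular; positive semidefinite but not definite), so H is neither positive definite, negative definite, nor indefinite. The second-order test alone is inconclusive -> degen.
(Indeed, f is constant along the null direction of H through x*, so x* is not a strict local extremum.)

degen


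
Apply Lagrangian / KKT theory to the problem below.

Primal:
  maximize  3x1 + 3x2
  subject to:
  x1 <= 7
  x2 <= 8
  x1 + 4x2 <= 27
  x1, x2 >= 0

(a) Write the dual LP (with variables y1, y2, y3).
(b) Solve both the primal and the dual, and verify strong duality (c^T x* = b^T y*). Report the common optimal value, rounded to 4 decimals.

The standard primal-dual pair for 'max c^T x s.t. A x <= b, x >= 0' is:
  Dual:  min b^T y  s.t.  A^T y >= c,  y >= 0.

So the dual LP is:
  minimize  7y1 + 8y2 + 27y3
  subject to:
    y1 + y3 >= 3
    y2 + 4y3 >= 3
    y1, y2, y3 >= 0

Solving the primal: x* = (7, 5).
  primal value c^T x* = 36.
Solving the dual: y* = (2.25, 0, 0.75).
  dual value b^T y* = 36.
Strong duality: c^T x* = b^T y*. Confirmed.

36


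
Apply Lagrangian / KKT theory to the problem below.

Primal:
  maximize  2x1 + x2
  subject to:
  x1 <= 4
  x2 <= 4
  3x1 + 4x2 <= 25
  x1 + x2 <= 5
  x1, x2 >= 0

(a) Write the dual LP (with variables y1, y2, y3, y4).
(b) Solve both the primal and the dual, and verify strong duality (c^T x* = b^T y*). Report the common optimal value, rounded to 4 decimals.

The standard primal-dual pair for 'max c^T x s.t. A x <= b, x >= 0' is:
  Dual:  min b^T y  s.t.  A^T y >= c,  y >= 0.

So the dual LP is:
  minimize  4y1 + 4y2 + 25y3 + 5y4
  subject to:
    y1 + 3y3 + y4 >= 2
    y2 + 4y3 + y4 >= 1
    y1, y2, y3, y4 >= 0

Solving the primal: x* = (4, 1).
  primal value c^T x* = 9.
Solving the dual: y* = (1, 0, 0, 1).
  dual value b^T y* = 9.
Strong duality: c^T x* = b^T y*. Confirmed.

9


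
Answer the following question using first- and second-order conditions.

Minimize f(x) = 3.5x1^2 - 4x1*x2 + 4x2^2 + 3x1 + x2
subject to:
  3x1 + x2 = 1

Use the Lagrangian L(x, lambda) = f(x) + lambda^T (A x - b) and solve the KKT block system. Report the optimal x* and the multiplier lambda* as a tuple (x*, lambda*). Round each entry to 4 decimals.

Form the Lagrangian:
  L(x, lambda) = (1/2) x^T Q x + c^T x + lambda^T (A x - b)
Stationarity (grad_x L = 0): Q x + c + A^T lambda = 0.
Primal feasibility: A x = b.

This gives the KKT block system:
  [ Q   A^T ] [ x     ]   [-c ]
  [ A    0  ] [ lambda ] = [ b ]

Solving the linear system:
  x*      = (0.2718, 0.1845)
  lambda* = (-1.3883)
  f(x*)   = 1.1942

x* = (0.2718, 0.1845), lambda* = (-1.3883)


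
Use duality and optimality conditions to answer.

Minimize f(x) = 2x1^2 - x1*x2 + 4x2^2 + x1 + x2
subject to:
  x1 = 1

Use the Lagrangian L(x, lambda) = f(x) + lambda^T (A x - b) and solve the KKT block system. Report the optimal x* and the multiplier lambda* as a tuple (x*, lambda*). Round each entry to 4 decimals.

Form the Lagrangian:
  L(x, lambda) = (1/2) x^T Q x + c^T x + lambda^T (A x - b)
Stationarity (grad_x L = 0): Q x + c + A^T lambda = 0.
Primal feasibility: A x = b.

This gives the KKT block system:
  [ Q   A^T ] [ x     ]   [-c ]
  [ A    0  ] [ lambda ] = [ b ]

Solving the linear system:
  x*      = (1, 0)
  lambda* = (-5)
  f(x*)   = 3

x* = (1, 0), lambda* = (-5)


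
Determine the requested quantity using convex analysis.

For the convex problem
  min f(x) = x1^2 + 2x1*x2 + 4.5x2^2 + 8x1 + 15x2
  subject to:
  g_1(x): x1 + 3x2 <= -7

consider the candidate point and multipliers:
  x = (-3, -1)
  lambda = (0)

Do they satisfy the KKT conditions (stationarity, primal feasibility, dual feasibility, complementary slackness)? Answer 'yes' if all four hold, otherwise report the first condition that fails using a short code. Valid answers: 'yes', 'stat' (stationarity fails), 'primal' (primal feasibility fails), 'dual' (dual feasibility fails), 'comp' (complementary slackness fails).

Gradient of f: grad f(x) = Q x + c = (0, 0)
Constraint values g_i(x) = a_i^T x - b_i:
  g_1((-3, -1)) = 1
Stationarity residual: grad f(x) + sum_i lambda_i a_i = (0, 0)
  -> stationarity OK
Primal feasibility (all g_i <= 0): FAILS
Dual feasibility (all lambda_i >= 0): OK
Complementary slackness (lambda_i * g_i(x) = 0 for all i): OK

Verdict: the first failing condition is primal_feasibility -> primal.

primal


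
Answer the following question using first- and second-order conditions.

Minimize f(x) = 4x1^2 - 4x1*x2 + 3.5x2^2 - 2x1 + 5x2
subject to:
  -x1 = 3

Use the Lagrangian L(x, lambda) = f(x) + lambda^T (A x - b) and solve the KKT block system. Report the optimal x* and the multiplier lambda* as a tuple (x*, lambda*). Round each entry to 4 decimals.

Form the Lagrangian:
  L(x, lambda) = (1/2) x^T Q x + c^T x + lambda^T (A x - b)
Stationarity (grad_x L = 0): Q x + c + A^T lambda = 0.
Primal feasibility: A x = b.

This gives the KKT block system:
  [ Q   A^T ] [ x     ]   [-c ]
  [ A    0  ] [ lambda ] = [ b ]

Solving the linear system:
  x*      = (-3, -2.4286)
  lambda* = (-16.2857)
  f(x*)   = 21.3571

x* = (-3, -2.4286), lambda* = (-16.2857)


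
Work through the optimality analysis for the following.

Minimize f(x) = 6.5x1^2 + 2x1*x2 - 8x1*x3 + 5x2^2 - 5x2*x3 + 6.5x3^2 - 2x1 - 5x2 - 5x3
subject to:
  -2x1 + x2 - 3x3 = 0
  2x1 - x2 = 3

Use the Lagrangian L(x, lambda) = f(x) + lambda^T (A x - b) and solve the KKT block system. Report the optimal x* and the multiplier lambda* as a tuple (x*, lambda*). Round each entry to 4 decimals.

Form the Lagrangian:
  L(x, lambda) = (1/2) x^T Q x + c^T x + lambda^T (A x - b)
Stationarity (grad_x L = 0): Q x + c + A^T lambda = 0.
Primal feasibility: A x = b.

This gives the KKT block system:
  [ Q   A^T ] [ x     ]   [-c ]
  [ A    0  ] [ lambda ] = [ b ]

Solving the linear system:
  x*      = (0.9836, -1.0328, -1)
  lambda* = (-6.9016, -15.2623)
  f(x*)   = 26.9918

x* = (0.9836, -1.0328, -1), lambda* = (-6.9016, -15.2623)


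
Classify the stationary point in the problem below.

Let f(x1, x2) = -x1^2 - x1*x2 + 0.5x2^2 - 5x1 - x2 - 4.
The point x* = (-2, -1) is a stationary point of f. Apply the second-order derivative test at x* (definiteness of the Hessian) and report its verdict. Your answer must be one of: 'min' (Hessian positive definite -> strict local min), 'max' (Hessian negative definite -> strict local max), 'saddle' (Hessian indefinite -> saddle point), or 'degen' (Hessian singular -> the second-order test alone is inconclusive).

Compute the Hessian H = grad^2 f:
  H = [[-2, -1], [-1, 1]]
Verify stationarity: grad f(x*) = H x* + g = (0, 0).
Eigenvalues of H: -2.3028, 1.3028.
Eigenvalues have mixed signs, so H is indefinite -> x* is a saddle point.

saddle


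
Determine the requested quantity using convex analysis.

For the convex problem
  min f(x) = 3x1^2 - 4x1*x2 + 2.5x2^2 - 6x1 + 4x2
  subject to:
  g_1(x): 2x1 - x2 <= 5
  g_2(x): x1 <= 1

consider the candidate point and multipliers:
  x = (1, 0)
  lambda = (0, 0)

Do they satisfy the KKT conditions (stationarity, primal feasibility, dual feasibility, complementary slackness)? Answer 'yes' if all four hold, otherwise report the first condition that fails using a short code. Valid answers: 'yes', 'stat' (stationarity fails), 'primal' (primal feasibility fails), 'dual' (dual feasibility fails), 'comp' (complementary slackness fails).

Gradient of f: grad f(x) = Q x + c = (0, 0)
Constraint values g_i(x) = a_i^T x - b_i:
  g_1((1, 0)) = -3
  g_2((1, 0)) = 0
Stationarity residual: grad f(x) + sum_i lambda_i a_i = (0, 0)
  -> stationarity OK
Primal feasibility (all g_i <= 0): OK
Dual feasibility (all lambda_i >= 0): OK
Complementary slackness (lambda_i * g_i(x) = 0 for all i): OK

Verdict: yes, KKT holds.

yes


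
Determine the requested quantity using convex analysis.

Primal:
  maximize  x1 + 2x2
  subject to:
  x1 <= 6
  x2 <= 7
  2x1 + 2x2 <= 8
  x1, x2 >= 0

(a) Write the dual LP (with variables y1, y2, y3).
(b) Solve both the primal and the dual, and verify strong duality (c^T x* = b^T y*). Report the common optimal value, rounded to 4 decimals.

The standard primal-dual pair for 'max c^T x s.t. A x <= b, x >= 0' is:
  Dual:  min b^T y  s.t.  A^T y >= c,  y >= 0.

So the dual LP is:
  minimize  6y1 + 7y2 + 8y3
  subject to:
    y1 + 2y3 >= 1
    y2 + 2y3 >= 2
    y1, y2, y3 >= 0

Solving the primal: x* = (0, 4).
  primal value c^T x* = 8.
Solving the dual: y* = (0, 0, 1).
  dual value b^T y* = 8.
Strong duality: c^T x* = b^T y*. Confirmed.

8


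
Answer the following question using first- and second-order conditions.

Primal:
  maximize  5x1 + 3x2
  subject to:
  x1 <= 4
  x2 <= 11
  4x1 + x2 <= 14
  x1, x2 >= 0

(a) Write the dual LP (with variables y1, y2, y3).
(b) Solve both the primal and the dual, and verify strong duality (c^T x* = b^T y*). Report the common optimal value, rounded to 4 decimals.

The standard primal-dual pair for 'max c^T x s.t. A x <= b, x >= 0' is:
  Dual:  min b^T y  s.t.  A^T y >= c,  y >= 0.

So the dual LP is:
  minimize  4y1 + 11y2 + 14y3
  subject to:
    y1 + 4y3 >= 5
    y2 + y3 >= 3
    y1, y2, y3 >= 0

Solving the primal: x* = (0.75, 11).
  primal value c^T x* = 36.75.
Solving the dual: y* = (0, 1.75, 1.25).
  dual value b^T y* = 36.75.
Strong duality: c^T x* = b^T y*. Confirmed.

36.75


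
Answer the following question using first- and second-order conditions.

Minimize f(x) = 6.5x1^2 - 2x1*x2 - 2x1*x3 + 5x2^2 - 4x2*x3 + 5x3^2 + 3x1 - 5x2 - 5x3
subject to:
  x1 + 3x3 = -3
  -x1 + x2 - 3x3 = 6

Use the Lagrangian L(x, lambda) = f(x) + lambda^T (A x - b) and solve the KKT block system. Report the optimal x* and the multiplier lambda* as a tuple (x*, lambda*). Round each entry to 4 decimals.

Form the Lagrangian:
  L(x, lambda) = (1/2) x^T Q x + c^T x + lambda^T (A x - b)
Stationarity (grad_x L = 0): Q x + c + A^T lambda = 0.
Primal feasibility: A x = b.

This gives the KKT block system:
  [ Q   A^T ] [ x     ]   [-c ]
  [ A    0  ] [ lambda ] = [ b ]

Solving the linear system:
  x*      = (-0.518, 3, -0.8273)
  lambda* = (-21.2662, -29.3453)
  f(x*)   = 49.9281

x* = (-0.518, 3, -0.8273), lambda* = (-21.2662, -29.3453)


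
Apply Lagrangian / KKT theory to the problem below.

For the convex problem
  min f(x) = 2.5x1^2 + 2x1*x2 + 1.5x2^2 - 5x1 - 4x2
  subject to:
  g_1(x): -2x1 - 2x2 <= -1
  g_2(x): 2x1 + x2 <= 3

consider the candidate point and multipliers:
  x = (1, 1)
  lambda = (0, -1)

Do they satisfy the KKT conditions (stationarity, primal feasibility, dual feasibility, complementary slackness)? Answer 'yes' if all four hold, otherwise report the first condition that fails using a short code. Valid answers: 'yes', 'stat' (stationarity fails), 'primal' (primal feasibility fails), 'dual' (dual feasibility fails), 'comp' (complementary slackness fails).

Gradient of f: grad f(x) = Q x + c = (2, 1)
Constraint values g_i(x) = a_i^T x - b_i:
  g_1((1, 1)) = -3
  g_2((1, 1)) = 0
Stationarity residual: grad f(x) + sum_i lambda_i a_i = (0, 0)
  -> stationarity OK
Primal feasibility (all g_i <= 0): OK
Dual feasibility (all lambda_i >= 0): FAILS
Complementary slackness (lambda_i * g_i(x) = 0 for all i): OK

Verdict: the first failing condition is dual_feasibility -> dual.

dual


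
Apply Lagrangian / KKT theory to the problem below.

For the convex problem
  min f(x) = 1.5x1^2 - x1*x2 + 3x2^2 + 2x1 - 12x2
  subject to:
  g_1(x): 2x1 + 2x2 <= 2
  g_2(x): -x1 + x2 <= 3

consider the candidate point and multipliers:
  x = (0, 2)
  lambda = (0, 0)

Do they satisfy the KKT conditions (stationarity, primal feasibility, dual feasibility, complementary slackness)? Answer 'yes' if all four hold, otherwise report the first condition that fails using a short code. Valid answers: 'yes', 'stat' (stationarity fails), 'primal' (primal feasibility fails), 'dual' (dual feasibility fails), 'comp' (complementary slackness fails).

Gradient of f: grad f(x) = Q x + c = (0, 0)
Constraint values g_i(x) = a_i^T x - b_i:
  g_1((0, 2)) = 2
  g_2((0, 2)) = -1
Stationarity residual: grad f(x) + sum_i lambda_i a_i = (0, 0)
  -> stationarity OK
Primal feasibility (all g_i <= 0): FAILS
Dual feasibility (all lambda_i >= 0): OK
Complementary slackness (lambda_i * g_i(x) = 0 for all i): OK

Verdict: the first failing condition is primal_feasibility -> primal.

primal


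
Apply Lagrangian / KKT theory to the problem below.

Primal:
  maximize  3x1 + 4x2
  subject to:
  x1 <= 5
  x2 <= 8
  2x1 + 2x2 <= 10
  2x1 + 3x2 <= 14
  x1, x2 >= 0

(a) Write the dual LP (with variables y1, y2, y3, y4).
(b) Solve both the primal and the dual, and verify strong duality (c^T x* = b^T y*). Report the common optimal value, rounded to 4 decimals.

The standard primal-dual pair for 'max c^T x s.t. A x <= b, x >= 0' is:
  Dual:  min b^T y  s.t.  A^T y >= c,  y >= 0.

So the dual LP is:
  minimize  5y1 + 8y2 + 10y3 + 14y4
  subject to:
    y1 + 2y3 + 2y4 >= 3
    y2 + 2y3 + 3y4 >= 4
    y1, y2, y3, y4 >= 0

Solving the primal: x* = (1, 4).
  primal value c^T x* = 19.
Solving the dual: y* = (0, 0, 0.5, 1).
  dual value b^T y* = 19.
Strong duality: c^T x* = b^T y*. Confirmed.

19


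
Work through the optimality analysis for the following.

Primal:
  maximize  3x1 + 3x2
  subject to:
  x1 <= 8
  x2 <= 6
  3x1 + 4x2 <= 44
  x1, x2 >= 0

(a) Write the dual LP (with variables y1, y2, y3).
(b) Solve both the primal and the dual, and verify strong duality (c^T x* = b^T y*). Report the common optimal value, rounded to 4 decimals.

The standard primal-dual pair for 'max c^T x s.t. A x <= b, x >= 0' is:
  Dual:  min b^T y  s.t.  A^T y >= c,  y >= 0.

So the dual LP is:
  minimize  8y1 + 6y2 + 44y3
  subject to:
    y1 + 3y3 >= 3
    y2 + 4y3 >= 3
    y1, y2, y3 >= 0

Solving the primal: x* = (8, 5).
  primal value c^T x* = 39.
Solving the dual: y* = (0.75, 0, 0.75).
  dual value b^T y* = 39.
Strong duality: c^T x* = b^T y*. Confirmed.

39


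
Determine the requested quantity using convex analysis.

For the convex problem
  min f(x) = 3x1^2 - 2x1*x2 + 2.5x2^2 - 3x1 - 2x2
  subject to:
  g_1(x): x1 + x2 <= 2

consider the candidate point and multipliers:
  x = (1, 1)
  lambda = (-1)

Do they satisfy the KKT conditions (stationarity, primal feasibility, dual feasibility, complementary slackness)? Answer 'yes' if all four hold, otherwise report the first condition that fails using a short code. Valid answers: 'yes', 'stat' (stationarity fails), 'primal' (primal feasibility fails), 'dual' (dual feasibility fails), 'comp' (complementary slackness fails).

Gradient of f: grad f(x) = Q x + c = (1, 1)
Constraint values g_i(x) = a_i^T x - b_i:
  g_1((1, 1)) = 0
Stationarity residual: grad f(x) + sum_i lambda_i a_i = (0, 0)
  -> stationarity OK
Primal feasibility (all g_i <= 0): OK
Dual feasibility (all lambda_i >= 0): FAILS
Complementary slackness (lambda_i * g_i(x) = 0 for all i): OK

Verdict: the first failing condition is dual_feasibility -> dual.

dual


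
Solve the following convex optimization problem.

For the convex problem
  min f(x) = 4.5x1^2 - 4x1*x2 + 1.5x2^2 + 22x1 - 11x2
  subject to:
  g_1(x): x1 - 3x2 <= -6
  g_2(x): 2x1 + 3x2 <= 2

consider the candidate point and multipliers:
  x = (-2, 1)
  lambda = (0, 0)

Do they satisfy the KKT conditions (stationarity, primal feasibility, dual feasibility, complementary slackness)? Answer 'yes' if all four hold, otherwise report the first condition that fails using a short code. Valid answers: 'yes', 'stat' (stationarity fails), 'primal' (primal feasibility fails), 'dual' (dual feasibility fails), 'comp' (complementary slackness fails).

Gradient of f: grad f(x) = Q x + c = (0, 0)
Constraint values g_i(x) = a_i^T x - b_i:
  g_1((-2, 1)) = 1
  g_2((-2, 1)) = -3
Stationarity residual: grad f(x) + sum_i lambda_i a_i = (0, 0)
  -> stationarity OK
Primal feasibility (all g_i <= 0): FAILS
Dual feasibility (all lambda_i >= 0): OK
Complementary slackness (lambda_i * g_i(x) = 0 for all i): OK

Verdict: the first failing condition is primal_feasibility -> primal.

primal


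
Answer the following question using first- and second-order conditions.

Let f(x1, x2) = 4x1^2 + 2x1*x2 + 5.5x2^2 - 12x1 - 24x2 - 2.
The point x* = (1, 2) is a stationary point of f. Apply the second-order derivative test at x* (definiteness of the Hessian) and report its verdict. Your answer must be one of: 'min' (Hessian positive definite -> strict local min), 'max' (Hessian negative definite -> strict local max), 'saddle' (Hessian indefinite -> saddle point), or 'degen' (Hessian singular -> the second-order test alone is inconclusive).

Compute the Hessian H = grad^2 f:
  H = [[8, 2], [2, 11]]
Verify stationarity: grad f(x*) = H x* + g = (0, 0).
Eigenvalues of H: 7, 12.
Both eigenvalues > 0, so H is positive definite -> x* is a strict local min.

min


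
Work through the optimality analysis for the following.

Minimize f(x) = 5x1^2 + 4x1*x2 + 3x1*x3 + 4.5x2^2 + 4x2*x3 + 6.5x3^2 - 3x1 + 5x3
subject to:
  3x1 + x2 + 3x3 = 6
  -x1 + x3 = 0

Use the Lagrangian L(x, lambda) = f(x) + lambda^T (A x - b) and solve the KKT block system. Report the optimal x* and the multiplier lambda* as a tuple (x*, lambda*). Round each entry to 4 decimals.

Form the Lagrangian:
  L(x, lambda) = (1/2) x^T Q x + c^T x + lambda^T (A x - b)
Stationarity (grad_x L = 0): Q x + c + A^T lambda = 0.
Primal feasibility: A x = b.

This gives the KKT block system:
  [ Q   A^T ] [ x     ]   [-c ]
  [ A    0  ] [ lambda ] = [ b ]

Solving the linear system:
  x*      = (1.0661, -0.3969, 1.0661)
  lambda* = (-4.9572, -5.5992)
  f(x*)   = 15.9377

x* = (1.0661, -0.3969, 1.0661), lambda* = (-4.9572, -5.5992)


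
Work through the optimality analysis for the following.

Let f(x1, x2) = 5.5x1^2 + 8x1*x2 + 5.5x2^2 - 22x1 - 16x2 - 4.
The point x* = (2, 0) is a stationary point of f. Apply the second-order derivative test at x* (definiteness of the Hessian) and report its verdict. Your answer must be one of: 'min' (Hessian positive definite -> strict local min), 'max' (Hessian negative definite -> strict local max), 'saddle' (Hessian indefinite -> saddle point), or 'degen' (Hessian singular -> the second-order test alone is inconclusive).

Compute the Hessian H = grad^2 f:
  H = [[11, 8], [8, 11]]
Verify stationarity: grad f(x*) = H x* + g = (0, 0).
Eigenvalues of H: 3, 19.
Both eigenvalues > 0, so H is positive definite -> x* is a strict local min.

min


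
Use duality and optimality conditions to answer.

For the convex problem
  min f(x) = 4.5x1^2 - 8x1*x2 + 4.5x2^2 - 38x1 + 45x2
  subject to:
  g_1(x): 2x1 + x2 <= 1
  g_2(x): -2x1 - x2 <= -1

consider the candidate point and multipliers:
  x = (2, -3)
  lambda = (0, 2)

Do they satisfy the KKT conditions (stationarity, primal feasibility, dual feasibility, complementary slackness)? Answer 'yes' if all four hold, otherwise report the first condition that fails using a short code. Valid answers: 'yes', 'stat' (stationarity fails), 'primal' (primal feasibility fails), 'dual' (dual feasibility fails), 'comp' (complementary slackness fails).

Gradient of f: grad f(x) = Q x + c = (4, 2)
Constraint values g_i(x) = a_i^T x - b_i:
  g_1((2, -3)) = 0
  g_2((2, -3)) = 0
Stationarity residual: grad f(x) + sum_i lambda_i a_i = (0, 0)
  -> stationarity OK
Primal feasibility (all g_i <= 0): OK
Dual feasibility (all lambda_i >= 0): OK
Complementary slackness (lambda_i * g_i(x) = 0 for all i): OK

Verdict: yes, KKT holds.

yes


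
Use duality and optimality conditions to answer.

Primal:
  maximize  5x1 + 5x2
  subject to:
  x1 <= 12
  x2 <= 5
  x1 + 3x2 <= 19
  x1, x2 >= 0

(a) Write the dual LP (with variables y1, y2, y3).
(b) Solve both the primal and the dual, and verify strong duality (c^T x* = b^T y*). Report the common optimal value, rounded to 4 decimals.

The standard primal-dual pair for 'max c^T x s.t. A x <= b, x >= 0' is:
  Dual:  min b^T y  s.t.  A^T y >= c,  y >= 0.

So the dual LP is:
  minimize  12y1 + 5y2 + 19y3
  subject to:
    y1 + y3 >= 5
    y2 + 3y3 >= 5
    y1, y2, y3 >= 0

Solving the primal: x* = (12, 2.3333).
  primal value c^T x* = 71.6667.
Solving the dual: y* = (3.3333, 0, 1.6667).
  dual value b^T y* = 71.6667.
Strong duality: c^T x* = b^T y*. Confirmed.

71.6667


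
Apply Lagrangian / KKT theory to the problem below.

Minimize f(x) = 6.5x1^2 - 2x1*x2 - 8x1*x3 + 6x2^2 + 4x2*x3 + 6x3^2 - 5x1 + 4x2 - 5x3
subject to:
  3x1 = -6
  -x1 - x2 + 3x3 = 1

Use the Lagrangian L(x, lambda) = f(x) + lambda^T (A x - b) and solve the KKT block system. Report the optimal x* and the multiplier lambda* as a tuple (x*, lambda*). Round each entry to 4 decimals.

Form the Lagrangian:
  L(x, lambda) = (1/2) x^T Q x + c^T x + lambda^T (A x - b)
Stationarity (grad_x L = 0): Q x + c + A^T lambda = 0.
Primal feasibility: A x = b.

This gives the KKT block system:
  [ Q   A^T ] [ x     ]   [-c ]
  [ A    0  ] [ lambda ] = [ b ]

Solving the linear system:
  x*      = (-2, -0.5625, -0.5208)
  lambda* = (8.2917, -0.8333)
  f(x*)   = 30.4688

x* = (-2, -0.5625, -0.5208), lambda* = (8.2917, -0.8333)


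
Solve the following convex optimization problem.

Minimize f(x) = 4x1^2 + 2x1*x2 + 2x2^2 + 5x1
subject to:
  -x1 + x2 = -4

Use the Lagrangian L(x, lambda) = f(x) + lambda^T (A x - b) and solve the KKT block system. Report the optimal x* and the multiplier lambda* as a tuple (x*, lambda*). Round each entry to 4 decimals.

Form the Lagrangian:
  L(x, lambda) = (1/2) x^T Q x + c^T x + lambda^T (A x - b)
Stationarity (grad_x L = 0): Q x + c + A^T lambda = 0.
Primal feasibility: A x = b.

This gives the KKT block system:
  [ Q   A^T ] [ x     ]   [-c ]
  [ A    0  ] [ lambda ] = [ b ]

Solving the linear system:
  x*      = (1.1875, -2.8125)
  lambda* = (8.875)
  f(x*)   = 20.7188

x* = (1.1875, -2.8125), lambda* = (8.875)


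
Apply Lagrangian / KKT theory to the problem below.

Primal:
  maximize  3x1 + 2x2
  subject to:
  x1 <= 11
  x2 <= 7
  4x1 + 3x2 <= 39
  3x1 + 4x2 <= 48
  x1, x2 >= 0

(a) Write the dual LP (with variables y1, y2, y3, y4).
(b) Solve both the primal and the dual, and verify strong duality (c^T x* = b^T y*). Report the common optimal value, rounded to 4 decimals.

The standard primal-dual pair for 'max c^T x s.t. A x <= b, x >= 0' is:
  Dual:  min b^T y  s.t.  A^T y >= c,  y >= 0.

So the dual LP is:
  minimize  11y1 + 7y2 + 39y3 + 48y4
  subject to:
    y1 + 4y3 + 3y4 >= 3
    y2 + 3y3 + 4y4 >= 2
    y1, y2, y3, y4 >= 0

Solving the primal: x* = (9.75, 0).
  primal value c^T x* = 29.25.
Solving the dual: y* = (0, 0, 0.75, 0).
  dual value b^T y* = 29.25.
Strong duality: c^T x* = b^T y*. Confirmed.

29.25


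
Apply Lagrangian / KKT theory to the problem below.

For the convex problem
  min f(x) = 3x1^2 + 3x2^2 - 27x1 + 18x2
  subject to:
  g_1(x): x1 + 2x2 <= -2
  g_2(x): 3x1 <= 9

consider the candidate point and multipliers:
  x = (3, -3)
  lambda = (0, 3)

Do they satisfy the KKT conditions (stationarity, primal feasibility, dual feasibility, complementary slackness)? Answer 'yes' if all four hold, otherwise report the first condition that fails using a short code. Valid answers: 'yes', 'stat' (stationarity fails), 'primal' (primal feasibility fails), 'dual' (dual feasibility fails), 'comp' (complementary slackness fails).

Gradient of f: grad f(x) = Q x + c = (-9, 0)
Constraint values g_i(x) = a_i^T x - b_i:
  g_1((3, -3)) = -1
  g_2((3, -3)) = 0
Stationarity residual: grad f(x) + sum_i lambda_i a_i = (0, 0)
  -> stationarity OK
Primal feasibility (all g_i <= 0): OK
Dual feasibility (all lambda_i >= 0): OK
Complementary slackness (lambda_i * g_i(x) = 0 for all i): OK

Verdict: yes, KKT holds.

yes


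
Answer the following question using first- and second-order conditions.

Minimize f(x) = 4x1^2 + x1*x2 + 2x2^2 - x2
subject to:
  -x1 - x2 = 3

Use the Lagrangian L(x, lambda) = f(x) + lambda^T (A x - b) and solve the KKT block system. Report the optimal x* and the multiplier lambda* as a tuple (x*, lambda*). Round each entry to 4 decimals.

Form the Lagrangian:
  L(x, lambda) = (1/2) x^T Q x + c^T x + lambda^T (A x - b)
Stationarity (grad_x L = 0): Q x + c + A^T lambda = 0.
Primal feasibility: A x = b.

This gives the KKT block system:
  [ Q   A^T ] [ x     ]   [-c ]
  [ A    0  ] [ lambda ] = [ b ]

Solving the linear system:
  x*      = (-1, -2)
  lambda* = (-10)
  f(x*)   = 16

x* = (-1, -2), lambda* = (-10)


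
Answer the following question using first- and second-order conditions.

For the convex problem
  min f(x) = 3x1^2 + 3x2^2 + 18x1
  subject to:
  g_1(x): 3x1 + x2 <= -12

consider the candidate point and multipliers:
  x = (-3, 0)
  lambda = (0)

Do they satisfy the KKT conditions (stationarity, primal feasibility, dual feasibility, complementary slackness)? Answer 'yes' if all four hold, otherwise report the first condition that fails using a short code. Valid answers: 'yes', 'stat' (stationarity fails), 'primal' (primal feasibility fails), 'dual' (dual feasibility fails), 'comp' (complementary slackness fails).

Gradient of f: grad f(x) = Q x + c = (0, 0)
Constraint values g_i(x) = a_i^T x - b_i:
  g_1((-3, 0)) = 3
Stationarity residual: grad f(x) + sum_i lambda_i a_i = (0, 0)
  -> stationarity OK
Primal feasibility (all g_i <= 0): FAILS
Dual feasibility (all lambda_i >= 0): OK
Complementary slackness (lambda_i * g_i(x) = 0 for all i): OK

Verdict: the first failing condition is primal_feasibility -> primal.

primal


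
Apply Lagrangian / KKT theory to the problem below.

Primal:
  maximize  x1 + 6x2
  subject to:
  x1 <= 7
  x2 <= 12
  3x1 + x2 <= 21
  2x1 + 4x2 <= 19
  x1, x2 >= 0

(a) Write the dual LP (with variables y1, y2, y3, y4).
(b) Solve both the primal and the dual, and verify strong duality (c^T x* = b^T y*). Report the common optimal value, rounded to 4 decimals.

The standard primal-dual pair for 'max c^T x s.t. A x <= b, x >= 0' is:
  Dual:  min b^T y  s.t.  A^T y >= c,  y >= 0.

So the dual LP is:
  minimize  7y1 + 12y2 + 21y3 + 19y4
  subject to:
    y1 + 3y3 + 2y4 >= 1
    y2 + y3 + 4y4 >= 6
    y1, y2, y3, y4 >= 0

Solving the primal: x* = (0, 4.75).
  primal value c^T x* = 28.5.
Solving the dual: y* = (0, 0, 0, 1.5).
  dual value b^T y* = 28.5.
Strong duality: c^T x* = b^T y*. Confirmed.

28.5


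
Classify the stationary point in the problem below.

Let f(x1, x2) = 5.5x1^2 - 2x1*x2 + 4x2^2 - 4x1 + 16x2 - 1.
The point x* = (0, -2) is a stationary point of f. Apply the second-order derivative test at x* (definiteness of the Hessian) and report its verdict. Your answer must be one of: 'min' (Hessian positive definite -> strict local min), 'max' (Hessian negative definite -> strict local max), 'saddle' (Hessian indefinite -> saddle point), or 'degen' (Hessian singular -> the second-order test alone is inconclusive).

Compute the Hessian H = grad^2 f:
  H = [[11, -2], [-2, 8]]
Verify stationarity: grad f(x*) = H x* + g = (0, 0).
Eigenvalues of H: 7, 12.
Both eigenvalues > 0, so H is positive definite -> x* is a strict local min.

min


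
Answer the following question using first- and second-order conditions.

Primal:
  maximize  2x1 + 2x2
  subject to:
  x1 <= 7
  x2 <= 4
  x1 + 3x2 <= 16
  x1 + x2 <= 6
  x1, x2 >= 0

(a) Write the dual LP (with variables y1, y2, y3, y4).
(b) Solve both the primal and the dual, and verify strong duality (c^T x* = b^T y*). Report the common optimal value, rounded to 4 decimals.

The standard primal-dual pair for 'max c^T x s.t. A x <= b, x >= 0' is:
  Dual:  min b^T y  s.t.  A^T y >= c,  y >= 0.

So the dual LP is:
  minimize  7y1 + 4y2 + 16y3 + 6y4
  subject to:
    y1 + y3 + y4 >= 2
    y2 + 3y3 + y4 >= 2
    y1, y2, y3, y4 >= 0

Solving the primal: x* = (6, 0).
  primal value c^T x* = 12.
Solving the dual: y* = (0, 0, 0, 2).
  dual value b^T y* = 12.
Strong duality: c^T x* = b^T y*. Confirmed.

12


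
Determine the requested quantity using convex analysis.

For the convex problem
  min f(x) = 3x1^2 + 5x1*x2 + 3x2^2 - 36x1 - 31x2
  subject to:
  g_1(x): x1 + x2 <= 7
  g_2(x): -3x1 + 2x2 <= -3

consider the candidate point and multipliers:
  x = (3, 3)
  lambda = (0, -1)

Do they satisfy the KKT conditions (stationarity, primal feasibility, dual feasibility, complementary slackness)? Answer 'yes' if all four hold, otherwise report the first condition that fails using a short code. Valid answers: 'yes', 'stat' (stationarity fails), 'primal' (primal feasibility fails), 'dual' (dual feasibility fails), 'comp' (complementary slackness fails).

Gradient of f: grad f(x) = Q x + c = (-3, 2)
Constraint values g_i(x) = a_i^T x - b_i:
  g_1((3, 3)) = -1
  g_2((3, 3)) = 0
Stationarity residual: grad f(x) + sum_i lambda_i a_i = (0, 0)
  -> stationarity OK
Primal feasibility (all g_i <= 0): OK
Dual feasibility (all lambda_i >= 0): FAILS
Complementary slackness (lambda_i * g_i(x) = 0 for all i): OK

Verdict: the first failing condition is dual_feasibility -> dual.

dual


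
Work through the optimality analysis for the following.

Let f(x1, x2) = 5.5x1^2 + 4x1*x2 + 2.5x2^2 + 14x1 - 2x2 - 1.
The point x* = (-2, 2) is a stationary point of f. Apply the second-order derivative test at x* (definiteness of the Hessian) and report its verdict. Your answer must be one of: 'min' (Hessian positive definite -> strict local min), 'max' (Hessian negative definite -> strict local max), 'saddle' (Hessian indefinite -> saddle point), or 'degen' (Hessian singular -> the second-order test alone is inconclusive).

Compute the Hessian H = grad^2 f:
  H = [[11, 4], [4, 5]]
Verify stationarity: grad f(x*) = H x* + g = (0, 0).
Eigenvalues of H: 3, 13.
Both eigenvalues > 0, so H is positive definite -> x* is a strict local min.

min
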